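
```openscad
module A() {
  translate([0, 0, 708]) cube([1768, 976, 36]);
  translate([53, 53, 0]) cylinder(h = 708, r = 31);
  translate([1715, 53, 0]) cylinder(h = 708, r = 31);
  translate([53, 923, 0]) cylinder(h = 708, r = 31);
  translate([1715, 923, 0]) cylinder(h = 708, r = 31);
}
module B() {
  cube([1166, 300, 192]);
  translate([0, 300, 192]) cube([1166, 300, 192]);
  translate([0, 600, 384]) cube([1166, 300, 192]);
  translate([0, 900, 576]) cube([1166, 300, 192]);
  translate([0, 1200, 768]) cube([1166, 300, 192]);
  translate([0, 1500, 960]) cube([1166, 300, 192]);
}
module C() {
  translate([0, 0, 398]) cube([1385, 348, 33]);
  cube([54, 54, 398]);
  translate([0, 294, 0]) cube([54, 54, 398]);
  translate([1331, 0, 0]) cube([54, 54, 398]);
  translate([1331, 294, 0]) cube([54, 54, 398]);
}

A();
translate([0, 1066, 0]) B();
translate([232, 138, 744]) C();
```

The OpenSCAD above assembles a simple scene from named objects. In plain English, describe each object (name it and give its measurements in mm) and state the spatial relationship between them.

A is a table: top 1768 mm (x) × 976 mm (y), 36 mm thick, upper face at z = 744 mm, on four round legs of 62 mm diameter, each leg's bounding box inset 22 mm from the nearest pair of top edges, running from z = 0 to the bottom of the top.

B is a run of 6 identical solid stair steps. Each tread is 1166×300 mm and each step block is 192 mm high. Step 1 rests on the floor; step k is offset from step 1 by (k−1)×300 mm in y and (k−1)×192 mm in z.

C is a bench: a 1385×348 mm seat slab, 33 mm thick, top at z = 431 mm, on four 54×54 mm square legs flush with the seat corners and standing on z = 0.

The staircase is on the floor beside the table on its +y side. The bench is on top of the table.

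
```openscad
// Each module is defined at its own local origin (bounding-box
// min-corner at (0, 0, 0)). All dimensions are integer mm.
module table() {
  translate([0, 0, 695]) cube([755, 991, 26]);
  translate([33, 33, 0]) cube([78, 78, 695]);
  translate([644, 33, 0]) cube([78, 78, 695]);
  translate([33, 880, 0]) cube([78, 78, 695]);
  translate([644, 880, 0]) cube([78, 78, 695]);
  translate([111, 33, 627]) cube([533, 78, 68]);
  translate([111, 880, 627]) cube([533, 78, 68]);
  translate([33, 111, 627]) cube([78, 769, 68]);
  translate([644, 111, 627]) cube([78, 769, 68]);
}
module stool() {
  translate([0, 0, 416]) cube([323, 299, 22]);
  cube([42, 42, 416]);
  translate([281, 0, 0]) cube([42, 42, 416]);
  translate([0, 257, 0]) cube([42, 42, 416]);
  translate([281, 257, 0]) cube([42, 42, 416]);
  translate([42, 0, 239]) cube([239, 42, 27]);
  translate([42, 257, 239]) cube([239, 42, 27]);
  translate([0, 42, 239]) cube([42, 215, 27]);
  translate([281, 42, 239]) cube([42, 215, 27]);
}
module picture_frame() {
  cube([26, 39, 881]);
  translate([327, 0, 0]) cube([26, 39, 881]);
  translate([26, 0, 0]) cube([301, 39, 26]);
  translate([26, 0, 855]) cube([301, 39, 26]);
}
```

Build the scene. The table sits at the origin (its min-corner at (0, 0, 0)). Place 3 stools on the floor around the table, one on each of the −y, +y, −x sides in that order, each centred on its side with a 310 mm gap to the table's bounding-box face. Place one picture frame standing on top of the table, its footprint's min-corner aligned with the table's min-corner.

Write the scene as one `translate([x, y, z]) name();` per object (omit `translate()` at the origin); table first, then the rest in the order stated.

table();
translate([216, -609, 0]) stool();
translate([216, 1301, 0]) stool();
translate([-633, 346, 0]) stool();
translate([0, 0, 721]) picture_frame();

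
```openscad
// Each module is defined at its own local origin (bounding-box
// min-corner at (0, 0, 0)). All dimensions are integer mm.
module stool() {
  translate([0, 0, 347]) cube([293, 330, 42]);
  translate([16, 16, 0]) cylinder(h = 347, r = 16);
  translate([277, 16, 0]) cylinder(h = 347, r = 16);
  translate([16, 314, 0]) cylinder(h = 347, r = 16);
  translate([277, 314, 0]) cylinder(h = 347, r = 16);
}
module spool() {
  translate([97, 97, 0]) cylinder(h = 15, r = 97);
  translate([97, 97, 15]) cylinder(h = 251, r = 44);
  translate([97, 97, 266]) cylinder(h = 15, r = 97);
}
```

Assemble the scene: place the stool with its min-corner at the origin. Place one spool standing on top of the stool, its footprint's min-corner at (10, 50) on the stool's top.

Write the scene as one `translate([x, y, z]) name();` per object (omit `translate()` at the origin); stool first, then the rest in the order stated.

stool();
translate([10, 50, 389]) spool();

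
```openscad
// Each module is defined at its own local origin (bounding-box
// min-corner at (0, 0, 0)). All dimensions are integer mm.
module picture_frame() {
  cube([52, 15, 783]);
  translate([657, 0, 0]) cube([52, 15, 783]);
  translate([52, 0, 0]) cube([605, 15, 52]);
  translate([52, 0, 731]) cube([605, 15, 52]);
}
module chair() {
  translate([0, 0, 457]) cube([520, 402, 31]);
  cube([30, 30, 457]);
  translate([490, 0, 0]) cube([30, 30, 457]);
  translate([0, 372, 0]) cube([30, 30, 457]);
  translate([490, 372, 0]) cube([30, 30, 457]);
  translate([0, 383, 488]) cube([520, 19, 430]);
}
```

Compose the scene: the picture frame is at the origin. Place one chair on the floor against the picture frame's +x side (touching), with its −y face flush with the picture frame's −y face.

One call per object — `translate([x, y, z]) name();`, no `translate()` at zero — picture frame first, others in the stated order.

picture_frame();
translate([709, 0, 0]) chair();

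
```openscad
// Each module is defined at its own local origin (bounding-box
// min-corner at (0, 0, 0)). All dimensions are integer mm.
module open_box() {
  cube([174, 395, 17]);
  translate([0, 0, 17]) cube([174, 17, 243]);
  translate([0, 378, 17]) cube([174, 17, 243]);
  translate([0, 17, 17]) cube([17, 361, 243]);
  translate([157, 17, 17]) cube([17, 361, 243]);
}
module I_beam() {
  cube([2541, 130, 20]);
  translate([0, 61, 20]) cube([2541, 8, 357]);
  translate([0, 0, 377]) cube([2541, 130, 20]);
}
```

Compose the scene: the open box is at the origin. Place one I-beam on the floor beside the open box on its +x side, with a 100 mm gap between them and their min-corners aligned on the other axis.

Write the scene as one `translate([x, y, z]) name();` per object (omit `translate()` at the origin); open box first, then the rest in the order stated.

open_box();
translate([274, 0, 0]) I_beam();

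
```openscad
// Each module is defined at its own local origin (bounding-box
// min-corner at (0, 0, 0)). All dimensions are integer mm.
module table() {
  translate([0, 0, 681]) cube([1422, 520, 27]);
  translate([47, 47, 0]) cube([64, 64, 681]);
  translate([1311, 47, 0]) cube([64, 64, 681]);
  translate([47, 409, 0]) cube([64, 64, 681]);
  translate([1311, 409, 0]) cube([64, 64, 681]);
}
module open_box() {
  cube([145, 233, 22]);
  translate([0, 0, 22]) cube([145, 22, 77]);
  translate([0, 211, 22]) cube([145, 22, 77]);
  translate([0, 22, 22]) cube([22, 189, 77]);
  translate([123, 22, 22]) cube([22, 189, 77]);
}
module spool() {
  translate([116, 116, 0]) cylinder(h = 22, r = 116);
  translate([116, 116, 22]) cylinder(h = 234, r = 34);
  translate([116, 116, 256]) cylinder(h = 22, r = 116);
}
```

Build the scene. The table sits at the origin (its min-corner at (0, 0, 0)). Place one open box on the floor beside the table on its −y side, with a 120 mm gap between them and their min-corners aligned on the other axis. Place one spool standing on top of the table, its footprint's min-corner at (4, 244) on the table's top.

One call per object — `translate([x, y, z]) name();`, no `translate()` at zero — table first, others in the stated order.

table();
translate([0, -353, 0]) open_box();
translate([4, 244, 708]) spool();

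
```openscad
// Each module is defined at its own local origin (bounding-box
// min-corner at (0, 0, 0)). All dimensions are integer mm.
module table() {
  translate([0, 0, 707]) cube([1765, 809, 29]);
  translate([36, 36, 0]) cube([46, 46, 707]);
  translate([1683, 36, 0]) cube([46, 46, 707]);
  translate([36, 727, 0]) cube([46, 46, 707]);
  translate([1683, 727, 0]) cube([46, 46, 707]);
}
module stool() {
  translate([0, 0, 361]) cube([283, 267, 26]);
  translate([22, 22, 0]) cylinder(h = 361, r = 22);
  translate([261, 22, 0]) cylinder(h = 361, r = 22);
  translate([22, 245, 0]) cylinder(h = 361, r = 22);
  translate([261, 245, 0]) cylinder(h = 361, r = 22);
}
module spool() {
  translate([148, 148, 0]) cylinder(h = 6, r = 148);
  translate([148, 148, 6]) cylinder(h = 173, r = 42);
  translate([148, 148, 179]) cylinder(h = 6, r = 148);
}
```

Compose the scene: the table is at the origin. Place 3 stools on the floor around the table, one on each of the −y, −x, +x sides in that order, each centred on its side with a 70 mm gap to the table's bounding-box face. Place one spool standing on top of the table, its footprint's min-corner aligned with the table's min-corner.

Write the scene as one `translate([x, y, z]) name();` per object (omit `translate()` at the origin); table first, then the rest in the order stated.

table();
translate([741, -337, 0]) stool();
translate([-353, 271, 0]) stool();
translate([1835, 271, 0]) stool();
translate([0, 0, 736]) spool();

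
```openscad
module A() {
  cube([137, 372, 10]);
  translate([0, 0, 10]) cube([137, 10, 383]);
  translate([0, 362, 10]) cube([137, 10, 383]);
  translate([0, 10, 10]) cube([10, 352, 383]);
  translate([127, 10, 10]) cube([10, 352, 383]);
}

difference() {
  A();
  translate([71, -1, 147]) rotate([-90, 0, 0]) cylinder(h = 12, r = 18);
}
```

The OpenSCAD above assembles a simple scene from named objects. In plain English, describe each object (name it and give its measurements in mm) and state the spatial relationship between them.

A is an open storage box with external size 137×372×393 mm and wall thickness 10 mm (the base is also 10 mm thick). The base covers the whole footprint; the four walls stand on the base, with the y-facing walls full-width and the x-facing walls fitting between their inner faces.

The open box has a circular hole of radius 18 mm through its front wall, centred at (x = 71, z = 147).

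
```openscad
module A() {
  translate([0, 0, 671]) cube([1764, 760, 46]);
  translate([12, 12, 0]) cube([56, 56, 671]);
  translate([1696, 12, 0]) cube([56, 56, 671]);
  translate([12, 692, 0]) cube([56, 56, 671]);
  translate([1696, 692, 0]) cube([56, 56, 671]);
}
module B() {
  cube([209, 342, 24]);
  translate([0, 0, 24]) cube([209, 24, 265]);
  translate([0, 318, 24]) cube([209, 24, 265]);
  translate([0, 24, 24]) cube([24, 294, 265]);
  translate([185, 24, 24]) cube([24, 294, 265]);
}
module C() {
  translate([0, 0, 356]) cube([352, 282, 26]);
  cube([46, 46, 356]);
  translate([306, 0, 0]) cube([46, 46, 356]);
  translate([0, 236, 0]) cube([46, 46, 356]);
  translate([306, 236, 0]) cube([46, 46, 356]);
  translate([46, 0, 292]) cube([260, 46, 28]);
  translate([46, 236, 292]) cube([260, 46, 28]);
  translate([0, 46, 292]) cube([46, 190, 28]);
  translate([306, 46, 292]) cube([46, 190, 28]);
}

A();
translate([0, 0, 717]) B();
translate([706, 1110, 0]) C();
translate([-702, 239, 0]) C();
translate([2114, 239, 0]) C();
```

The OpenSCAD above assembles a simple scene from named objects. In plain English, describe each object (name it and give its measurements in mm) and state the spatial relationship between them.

A is a table: top 1764 mm (x) × 760 mm (y), 46 mm thick, upper face at z = 717 mm, on four 56×56 mm square legs, each inset 12 mm from the nearest pair of top edges, running from z = 0 to the bottom of the top.

B is an open storage box with external size 209×342×289 mm and wall thickness 24 mm (the base is also 24 mm thick). The base covers the whole footprint; the four walls stand on the base, with the y-facing walls full-width and the x-facing walls fitting between their inner faces.

C is a simple wooden stool: a rectangular seat 352 mm (x) by 282 mm (y), 26 mm thick, top face at z = 382 mm, on four square legs, each 46×46 mm in cross-section. The legs rest on z = 0, each flush with a corner of the seat. Four stretchers, 46 mm wide and 28 mm tall, connect adjacent legs with their undersides at z = 292 mm, each running between the inner faces of the legs it joins and aligned with the legs' outer faces on the other axis.

The open box is on top of the table. Three stools sit around the table at the +y, −x, +x sides.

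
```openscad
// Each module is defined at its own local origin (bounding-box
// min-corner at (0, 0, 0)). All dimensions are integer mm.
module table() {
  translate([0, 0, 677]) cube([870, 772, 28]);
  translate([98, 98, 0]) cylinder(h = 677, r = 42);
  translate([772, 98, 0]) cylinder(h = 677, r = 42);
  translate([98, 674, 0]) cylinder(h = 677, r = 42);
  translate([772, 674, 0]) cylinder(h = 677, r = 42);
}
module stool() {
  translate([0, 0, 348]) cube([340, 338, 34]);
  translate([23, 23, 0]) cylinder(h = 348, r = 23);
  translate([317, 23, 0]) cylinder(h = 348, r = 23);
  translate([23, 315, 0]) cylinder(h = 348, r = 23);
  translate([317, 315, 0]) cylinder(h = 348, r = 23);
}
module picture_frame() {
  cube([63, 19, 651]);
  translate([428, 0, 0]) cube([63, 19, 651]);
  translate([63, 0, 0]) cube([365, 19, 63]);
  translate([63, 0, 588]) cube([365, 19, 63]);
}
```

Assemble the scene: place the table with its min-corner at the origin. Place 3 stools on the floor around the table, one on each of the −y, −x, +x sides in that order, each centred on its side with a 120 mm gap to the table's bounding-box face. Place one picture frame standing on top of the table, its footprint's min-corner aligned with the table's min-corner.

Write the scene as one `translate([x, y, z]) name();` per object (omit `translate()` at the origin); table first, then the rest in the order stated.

table();
translate([265, -458, 0]) stool();
translate([-460, 217, 0]) stool();
translate([990, 217, 0]) stool();
translate([0, 0, 705]) picture_frame();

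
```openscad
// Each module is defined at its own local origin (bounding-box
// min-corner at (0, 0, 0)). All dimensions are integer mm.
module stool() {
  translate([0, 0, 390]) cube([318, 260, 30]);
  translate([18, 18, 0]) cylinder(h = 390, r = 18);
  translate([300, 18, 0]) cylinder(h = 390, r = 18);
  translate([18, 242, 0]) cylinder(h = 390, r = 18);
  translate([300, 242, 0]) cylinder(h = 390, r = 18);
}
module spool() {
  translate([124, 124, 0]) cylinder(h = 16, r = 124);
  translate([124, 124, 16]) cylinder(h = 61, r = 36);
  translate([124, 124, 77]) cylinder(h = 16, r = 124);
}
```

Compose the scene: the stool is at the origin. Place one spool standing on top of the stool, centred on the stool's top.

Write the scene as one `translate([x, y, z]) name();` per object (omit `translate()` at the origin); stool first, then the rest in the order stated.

stool();
translate([35, 6, 420]) spool();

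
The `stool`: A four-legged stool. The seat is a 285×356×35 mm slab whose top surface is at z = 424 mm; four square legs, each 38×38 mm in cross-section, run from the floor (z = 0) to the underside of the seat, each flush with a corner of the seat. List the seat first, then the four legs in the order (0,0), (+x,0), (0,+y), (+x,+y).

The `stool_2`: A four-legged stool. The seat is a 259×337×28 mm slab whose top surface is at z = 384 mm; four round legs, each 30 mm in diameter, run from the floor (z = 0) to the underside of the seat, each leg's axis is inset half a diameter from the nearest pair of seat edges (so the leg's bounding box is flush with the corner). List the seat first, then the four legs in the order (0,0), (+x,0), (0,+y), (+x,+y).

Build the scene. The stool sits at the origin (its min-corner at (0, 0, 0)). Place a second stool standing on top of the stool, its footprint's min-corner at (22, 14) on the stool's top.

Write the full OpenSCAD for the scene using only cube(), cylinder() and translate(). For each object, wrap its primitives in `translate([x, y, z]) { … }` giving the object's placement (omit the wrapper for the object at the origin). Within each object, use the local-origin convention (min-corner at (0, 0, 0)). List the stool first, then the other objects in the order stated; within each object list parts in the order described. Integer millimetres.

translate([0, 0, 389]) cube([285, 356, 35]);
cube([38, 38, 389]);
translate([247, 0, 0]) cube([38, 38, 389]);
translate([0, 318, 0]) cube([38, 38, 389]);
translate([247, 318, 0]) cube([38, 38, 389]);
translate([22, 14, 424]) {
  translate([0, 0, 356]) cube([259, 337, 28]);
  translate([15, 15, 0]) cylinder(h = 356, r = 15);
  translate([244, 15, 0]) cylinder(h = 356, r = 15);
  translate([15, 322, 0]) cylinder(h = 356, r = 15);
  translate([244, 322, 0]) cylinder(h = 356, r = 15);
}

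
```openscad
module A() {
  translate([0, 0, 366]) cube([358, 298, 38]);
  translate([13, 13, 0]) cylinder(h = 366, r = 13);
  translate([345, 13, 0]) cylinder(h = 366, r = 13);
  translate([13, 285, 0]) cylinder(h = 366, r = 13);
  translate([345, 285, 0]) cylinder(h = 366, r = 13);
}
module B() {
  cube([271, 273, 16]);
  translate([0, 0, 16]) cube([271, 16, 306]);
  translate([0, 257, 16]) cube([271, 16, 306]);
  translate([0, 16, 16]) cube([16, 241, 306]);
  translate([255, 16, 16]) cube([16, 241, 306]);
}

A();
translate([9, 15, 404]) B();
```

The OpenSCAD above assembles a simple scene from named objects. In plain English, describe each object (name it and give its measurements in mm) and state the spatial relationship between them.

A is a simple wooden stool: a rectangular seat 358 mm (x) by 298 mm (y), 38 mm thick, top face at z = 404 mm, on four round legs, each 26 mm in diameter. The legs rest on z = 0, each leg's axis is inset half a diameter from the nearest pair of seat edges (so the leg's bounding box is flush with the corner).

B is an open-topped rectangular box: outside dimensions 271×273×322 mm, with a uniform wall and base thickness of 16 mm. The base is a full 271×273 slab on the floor; four walls sit on top of the base. The front and back walls (the −y and +y sides) span the full width; the two side walls fit between them.

The open box is on top of the stool.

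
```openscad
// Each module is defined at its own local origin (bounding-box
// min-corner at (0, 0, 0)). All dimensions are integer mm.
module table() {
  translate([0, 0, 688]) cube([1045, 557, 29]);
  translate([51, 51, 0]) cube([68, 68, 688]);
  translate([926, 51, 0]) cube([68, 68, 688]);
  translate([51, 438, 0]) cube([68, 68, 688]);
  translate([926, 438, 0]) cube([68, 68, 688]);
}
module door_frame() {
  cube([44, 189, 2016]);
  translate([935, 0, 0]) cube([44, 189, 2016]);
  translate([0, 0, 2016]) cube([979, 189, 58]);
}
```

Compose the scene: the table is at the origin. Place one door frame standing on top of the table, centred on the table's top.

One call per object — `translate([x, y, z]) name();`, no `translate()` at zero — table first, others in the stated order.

table();
translate([33, 184, 717]) door_frame();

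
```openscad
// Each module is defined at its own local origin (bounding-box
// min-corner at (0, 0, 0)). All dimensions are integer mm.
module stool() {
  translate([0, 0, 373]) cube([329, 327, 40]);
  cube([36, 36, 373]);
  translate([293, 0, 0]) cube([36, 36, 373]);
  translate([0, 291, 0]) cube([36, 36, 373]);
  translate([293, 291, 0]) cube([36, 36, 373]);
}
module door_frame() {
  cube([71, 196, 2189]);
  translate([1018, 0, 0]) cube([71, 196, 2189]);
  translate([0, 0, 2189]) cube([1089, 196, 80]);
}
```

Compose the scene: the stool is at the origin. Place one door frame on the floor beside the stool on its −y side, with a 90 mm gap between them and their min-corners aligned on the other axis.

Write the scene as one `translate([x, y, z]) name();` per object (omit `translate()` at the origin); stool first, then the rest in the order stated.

stool();
translate([0, -286, 0]) door_frame();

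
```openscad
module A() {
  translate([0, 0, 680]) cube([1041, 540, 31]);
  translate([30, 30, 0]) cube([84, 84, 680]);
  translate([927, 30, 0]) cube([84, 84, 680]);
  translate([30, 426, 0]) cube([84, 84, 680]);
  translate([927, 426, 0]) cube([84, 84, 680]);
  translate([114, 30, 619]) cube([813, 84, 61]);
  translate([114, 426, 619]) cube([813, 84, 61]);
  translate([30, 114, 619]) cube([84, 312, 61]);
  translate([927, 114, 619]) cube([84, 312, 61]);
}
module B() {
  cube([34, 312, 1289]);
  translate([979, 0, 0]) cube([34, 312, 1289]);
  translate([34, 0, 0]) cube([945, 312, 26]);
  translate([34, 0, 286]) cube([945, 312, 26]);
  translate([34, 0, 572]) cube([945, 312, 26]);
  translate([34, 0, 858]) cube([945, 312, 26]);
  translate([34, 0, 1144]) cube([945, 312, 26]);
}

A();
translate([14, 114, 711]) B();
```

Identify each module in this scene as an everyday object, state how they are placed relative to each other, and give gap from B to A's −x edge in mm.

A is a table. B is a bookshelf. The bookshelf is on top of the table, centred. The gap from the bookshelf to the table's −x edge is 14 mm.

The bookshelf's min-x is at 14; the table's min-x is 0; gap = 14 mm.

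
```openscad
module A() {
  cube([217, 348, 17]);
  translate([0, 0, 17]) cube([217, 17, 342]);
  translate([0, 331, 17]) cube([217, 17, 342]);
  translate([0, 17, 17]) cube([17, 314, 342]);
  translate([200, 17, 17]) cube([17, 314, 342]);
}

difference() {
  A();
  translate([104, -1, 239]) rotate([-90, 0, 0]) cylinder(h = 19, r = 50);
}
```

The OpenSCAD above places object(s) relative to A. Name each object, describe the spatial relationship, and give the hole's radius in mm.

A is an open box. The open box has a circular hole through its front wall. The hole's radius is 50 mm.

The subtracted cylinder has r = 50 mm.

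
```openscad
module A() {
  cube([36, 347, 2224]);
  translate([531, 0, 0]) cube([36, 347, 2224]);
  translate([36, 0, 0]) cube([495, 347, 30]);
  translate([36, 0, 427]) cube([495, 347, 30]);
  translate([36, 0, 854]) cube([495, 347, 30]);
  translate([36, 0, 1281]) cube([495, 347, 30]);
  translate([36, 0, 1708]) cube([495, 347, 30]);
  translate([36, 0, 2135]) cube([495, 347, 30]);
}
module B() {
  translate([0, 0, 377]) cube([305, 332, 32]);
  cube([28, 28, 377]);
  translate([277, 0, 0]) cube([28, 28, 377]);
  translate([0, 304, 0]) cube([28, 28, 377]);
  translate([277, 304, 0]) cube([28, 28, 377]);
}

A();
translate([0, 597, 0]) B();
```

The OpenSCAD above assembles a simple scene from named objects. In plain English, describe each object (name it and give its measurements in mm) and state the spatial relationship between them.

A is a bookshelf 567 mm wide overall, 347 mm deep and 2224 mm tall. The two sides are 36 mm thick vertical panels. 6 horizontal shelves of 30 mm thickness span between the inner faces of the sides; the lowest shelf sits on the floor and shelves are stacked with a clear vertical gap of 397 mm between each pair.

B is a four-legged stool. The seat is a 305×332×32 mm slab whose top surface is at z = 409 mm; four square legs, each 28×28 mm in cross-section, run from the floor (z = 0) to the underside of the seat, each flush with a corner of the seat.

The stool is on the floor beside the bookshelf on its +y side.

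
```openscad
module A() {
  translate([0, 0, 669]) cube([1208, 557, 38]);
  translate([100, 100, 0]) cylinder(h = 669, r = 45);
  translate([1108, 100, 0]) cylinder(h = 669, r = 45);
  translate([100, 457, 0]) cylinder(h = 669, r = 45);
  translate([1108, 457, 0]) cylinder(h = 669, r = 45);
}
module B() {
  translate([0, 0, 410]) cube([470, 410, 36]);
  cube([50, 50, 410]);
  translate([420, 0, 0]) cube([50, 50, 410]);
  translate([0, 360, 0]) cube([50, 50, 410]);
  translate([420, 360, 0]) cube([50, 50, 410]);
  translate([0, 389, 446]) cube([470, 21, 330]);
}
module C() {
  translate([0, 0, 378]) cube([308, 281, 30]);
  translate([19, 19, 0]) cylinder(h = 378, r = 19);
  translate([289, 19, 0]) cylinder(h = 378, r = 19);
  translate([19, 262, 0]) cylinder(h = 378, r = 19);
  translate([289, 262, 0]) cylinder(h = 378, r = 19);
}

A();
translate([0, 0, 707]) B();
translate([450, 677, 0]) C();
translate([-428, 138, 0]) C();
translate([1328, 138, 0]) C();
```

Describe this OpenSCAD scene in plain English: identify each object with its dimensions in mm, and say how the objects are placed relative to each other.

A is a table: top 1208 mm (x) × 557 mm (y), 38 mm thick, upper face at z = 707 mm, on four round legs of 90 mm diameter, each leg's bounding box inset 55 mm from the nearest pair of top edges, running from z = 0 to the bottom of the top.

B is a chair. The seat is a 470×410×36 mm slab with its top at z = 446 mm, on four 50×50 mm corner legs (flush with the seat edges, standing on z = 0). A flat backrest 21 mm thick, 330 mm tall, spans the full seat width and rises from the seat top along its +y edge, rear face flush with the rear of the seat.

C is a simple wooden stool: a rectangular seat 308 mm (x) by 281 mm (y), 30 mm thick, top face at z = 408 mm, on four round legs, each 38 mm in diameter. The legs rest on z = 0, each leg's axis is inset half a diameter from the nearest pair of seat edges (so the leg's bounding box is flush with the corner).

The chair is on top of the table. Three stools sit around the table at the +y, −x, +x sides.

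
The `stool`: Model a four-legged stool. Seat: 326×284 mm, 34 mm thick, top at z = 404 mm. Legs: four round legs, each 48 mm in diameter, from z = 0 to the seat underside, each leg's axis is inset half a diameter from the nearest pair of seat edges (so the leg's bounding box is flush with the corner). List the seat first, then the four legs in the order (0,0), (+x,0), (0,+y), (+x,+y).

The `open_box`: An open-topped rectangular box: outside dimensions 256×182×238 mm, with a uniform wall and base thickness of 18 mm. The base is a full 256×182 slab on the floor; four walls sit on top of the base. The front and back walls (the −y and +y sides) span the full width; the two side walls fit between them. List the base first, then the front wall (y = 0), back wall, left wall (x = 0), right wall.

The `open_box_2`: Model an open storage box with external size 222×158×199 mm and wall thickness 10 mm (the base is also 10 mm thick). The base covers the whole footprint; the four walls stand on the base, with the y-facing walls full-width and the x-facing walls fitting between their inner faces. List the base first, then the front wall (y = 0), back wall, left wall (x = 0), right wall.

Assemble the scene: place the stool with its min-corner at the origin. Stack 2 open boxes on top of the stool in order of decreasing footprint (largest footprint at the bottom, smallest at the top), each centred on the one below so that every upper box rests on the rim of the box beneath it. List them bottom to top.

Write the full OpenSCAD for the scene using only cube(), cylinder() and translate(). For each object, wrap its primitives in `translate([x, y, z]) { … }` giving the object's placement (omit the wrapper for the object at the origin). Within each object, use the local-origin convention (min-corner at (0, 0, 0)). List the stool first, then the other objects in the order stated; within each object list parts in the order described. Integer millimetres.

translate([0, 0, 370]) cube([326, 284, 34]);
translate([24, 24, 0]) cylinder(h = 370, r = 24);
translate([302, 24, 0]) cylinder(h = 370, r = 24);
translate([24, 260, 0]) cylinder(h = 370, r = 24);
translate([302, 260, 0]) cylinder(h = 370, r = 24);
translate([35, 51, 404]) {
  cube([256, 182, 18]);
  translate([0, 0, 18]) cube([256, 18, 220]);
  translate([0, 164, 18]) cube([256, 18, 220]);
  translate([0, 18, 18]) cube([18, 146, 220]);
  translate([238, 18, 18]) cube([18, 146, 220]);
}
translate([52, 63, 642]) {
  cube([222, 158, 10]);
  translate([0, 0, 10]) cube([222, 10, 189]);
  translate([0, 148, 10]) cube([222, 10, 189]);
  translate([0, 10, 10]) cube([10, 138, 189]);
  translate([212, 10, 10]) cube([10, 138, 189]);
}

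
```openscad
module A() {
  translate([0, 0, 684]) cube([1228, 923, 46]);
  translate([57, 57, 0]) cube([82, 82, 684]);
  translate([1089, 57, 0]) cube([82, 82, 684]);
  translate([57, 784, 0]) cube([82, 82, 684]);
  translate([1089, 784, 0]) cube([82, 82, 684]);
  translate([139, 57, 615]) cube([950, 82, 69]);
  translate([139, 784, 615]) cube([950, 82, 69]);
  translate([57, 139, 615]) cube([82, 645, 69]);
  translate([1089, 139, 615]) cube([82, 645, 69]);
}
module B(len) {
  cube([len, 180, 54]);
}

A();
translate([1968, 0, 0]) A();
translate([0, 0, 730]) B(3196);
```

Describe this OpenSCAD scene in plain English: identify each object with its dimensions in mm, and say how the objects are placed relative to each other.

A is a rectangular dining table. The top is 1228×923×46 mm with its upper surface at z = 730 mm. It stands on four 82×82 mm square legs, each inset 57 mm from the nearest pair of top edges, running from the floor to the underside of the top. Four apron rails, 82 mm thick and 69 mm tall, run between adjacent legs with their top edges flush with the underside of the top and their outer faces flush with the legs' outer faces.

B is a rectangular beam 3196 mm long (x), 180 mm deep (y), 54 mm thick (z).

The beam spans the tops of two tables placed 740 mm apart, resting at z = 730 mm.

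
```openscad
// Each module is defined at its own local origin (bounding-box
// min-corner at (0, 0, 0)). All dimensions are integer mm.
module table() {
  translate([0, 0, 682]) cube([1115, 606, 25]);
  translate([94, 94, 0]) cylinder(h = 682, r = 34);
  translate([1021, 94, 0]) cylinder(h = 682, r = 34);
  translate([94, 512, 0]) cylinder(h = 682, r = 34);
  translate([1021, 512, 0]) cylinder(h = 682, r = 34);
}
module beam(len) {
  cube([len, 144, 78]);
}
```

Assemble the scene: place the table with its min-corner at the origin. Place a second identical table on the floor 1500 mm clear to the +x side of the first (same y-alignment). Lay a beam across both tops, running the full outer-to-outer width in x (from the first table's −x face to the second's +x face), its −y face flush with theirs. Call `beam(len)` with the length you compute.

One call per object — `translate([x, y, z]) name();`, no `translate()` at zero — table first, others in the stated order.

table();
translate([2615, 0, 0]) table();
translate([0, 0, 707]) beam(3730);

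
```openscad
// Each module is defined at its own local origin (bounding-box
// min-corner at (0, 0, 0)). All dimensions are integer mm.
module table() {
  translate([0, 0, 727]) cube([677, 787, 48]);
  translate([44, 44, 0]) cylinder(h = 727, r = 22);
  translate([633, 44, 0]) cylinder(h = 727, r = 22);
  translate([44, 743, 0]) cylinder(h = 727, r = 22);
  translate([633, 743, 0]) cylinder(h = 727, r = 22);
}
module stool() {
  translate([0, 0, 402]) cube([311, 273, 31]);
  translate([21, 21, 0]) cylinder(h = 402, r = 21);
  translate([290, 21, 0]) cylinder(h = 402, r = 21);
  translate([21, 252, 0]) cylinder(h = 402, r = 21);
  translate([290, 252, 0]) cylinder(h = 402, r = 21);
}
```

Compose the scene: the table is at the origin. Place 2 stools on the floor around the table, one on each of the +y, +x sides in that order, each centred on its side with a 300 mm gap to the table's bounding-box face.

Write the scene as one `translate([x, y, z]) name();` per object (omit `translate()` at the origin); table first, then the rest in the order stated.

table();
translate([183, 1087, 0]) stool();
translate([977, 257, 0]) stool();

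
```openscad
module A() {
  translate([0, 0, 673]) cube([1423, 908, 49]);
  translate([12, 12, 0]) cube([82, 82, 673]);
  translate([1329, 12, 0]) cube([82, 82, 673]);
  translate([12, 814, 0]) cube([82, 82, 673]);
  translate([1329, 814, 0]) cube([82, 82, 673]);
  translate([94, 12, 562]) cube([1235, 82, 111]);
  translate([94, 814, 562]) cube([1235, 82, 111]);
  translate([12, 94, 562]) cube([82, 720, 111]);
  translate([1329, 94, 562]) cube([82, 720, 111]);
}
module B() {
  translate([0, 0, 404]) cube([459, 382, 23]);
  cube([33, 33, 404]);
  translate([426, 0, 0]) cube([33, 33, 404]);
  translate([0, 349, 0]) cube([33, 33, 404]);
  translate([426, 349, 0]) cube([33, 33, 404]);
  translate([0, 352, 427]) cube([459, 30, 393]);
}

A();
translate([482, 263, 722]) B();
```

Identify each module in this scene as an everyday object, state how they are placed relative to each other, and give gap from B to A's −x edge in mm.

The chair's min-x is at 482; the table's min-x is 0; gap = 482 mm.

A is a table. B is a chair. The chair is on top of the table, centred. The gap from the chair to the table's −x edge is 482 mm.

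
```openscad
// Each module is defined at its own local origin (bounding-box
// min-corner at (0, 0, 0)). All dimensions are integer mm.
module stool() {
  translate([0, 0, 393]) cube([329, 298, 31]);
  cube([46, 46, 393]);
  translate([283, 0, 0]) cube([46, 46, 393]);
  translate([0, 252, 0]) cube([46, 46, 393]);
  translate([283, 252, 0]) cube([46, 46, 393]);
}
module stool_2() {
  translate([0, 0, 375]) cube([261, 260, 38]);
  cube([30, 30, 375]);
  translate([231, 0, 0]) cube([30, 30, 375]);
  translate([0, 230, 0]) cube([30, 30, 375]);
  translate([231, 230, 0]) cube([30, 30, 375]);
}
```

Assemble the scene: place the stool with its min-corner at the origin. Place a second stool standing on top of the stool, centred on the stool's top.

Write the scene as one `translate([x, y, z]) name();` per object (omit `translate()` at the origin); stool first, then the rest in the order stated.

stool();
translate([34, 19, 424]) stool_2();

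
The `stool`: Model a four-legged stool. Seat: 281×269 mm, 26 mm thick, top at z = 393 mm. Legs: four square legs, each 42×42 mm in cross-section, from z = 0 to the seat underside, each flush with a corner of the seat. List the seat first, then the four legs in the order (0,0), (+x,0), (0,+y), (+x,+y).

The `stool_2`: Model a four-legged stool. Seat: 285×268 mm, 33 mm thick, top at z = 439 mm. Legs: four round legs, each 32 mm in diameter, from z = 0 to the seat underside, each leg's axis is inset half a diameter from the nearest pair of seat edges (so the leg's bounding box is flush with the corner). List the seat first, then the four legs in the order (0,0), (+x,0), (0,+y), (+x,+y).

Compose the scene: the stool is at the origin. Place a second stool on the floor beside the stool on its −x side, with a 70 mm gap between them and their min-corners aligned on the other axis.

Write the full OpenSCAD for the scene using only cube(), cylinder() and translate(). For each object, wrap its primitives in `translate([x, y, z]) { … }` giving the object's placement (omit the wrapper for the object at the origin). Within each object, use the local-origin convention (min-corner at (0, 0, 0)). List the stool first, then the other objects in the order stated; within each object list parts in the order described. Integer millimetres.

translate([0, 0, 367]) cube([281, 269, 26]);
cube([42, 42, 367]);
translate([239, 0, 0]) cube([42, 42, 367]);
translate([0, 227, 0]) cube([42, 42, 367]);
translate([239, 227, 0]) cube([42, 42, 367]);
translate([-355, 0, 0]) {
  translate([0, 0, 406]) cube([285, 268, 33]);
  translate([16, 16, 0]) cylinder(h = 406, r = 16);
  translate([269, 16, 0]) cylinder(h = 406, r = 16);
  translate([16, 252, 0]) cylinder(h = 406, r = 16);
  translate([269, 252, 0]) cylinder(h = 406, r = 16);
}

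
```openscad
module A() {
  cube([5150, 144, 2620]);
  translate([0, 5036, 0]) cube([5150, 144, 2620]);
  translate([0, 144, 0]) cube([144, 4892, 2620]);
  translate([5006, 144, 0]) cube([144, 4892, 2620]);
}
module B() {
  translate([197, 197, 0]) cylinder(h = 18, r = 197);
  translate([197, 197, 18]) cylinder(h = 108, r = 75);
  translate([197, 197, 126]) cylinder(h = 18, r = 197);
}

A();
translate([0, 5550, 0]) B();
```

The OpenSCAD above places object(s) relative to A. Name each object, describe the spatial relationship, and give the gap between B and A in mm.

A is a house frame. B is a spool. The spool is on the floor beside the house frame on its +y side. The gap between the spool and the house frame is 370 mm.

The spool's nearest face is 370 mm from the house frame's +y face.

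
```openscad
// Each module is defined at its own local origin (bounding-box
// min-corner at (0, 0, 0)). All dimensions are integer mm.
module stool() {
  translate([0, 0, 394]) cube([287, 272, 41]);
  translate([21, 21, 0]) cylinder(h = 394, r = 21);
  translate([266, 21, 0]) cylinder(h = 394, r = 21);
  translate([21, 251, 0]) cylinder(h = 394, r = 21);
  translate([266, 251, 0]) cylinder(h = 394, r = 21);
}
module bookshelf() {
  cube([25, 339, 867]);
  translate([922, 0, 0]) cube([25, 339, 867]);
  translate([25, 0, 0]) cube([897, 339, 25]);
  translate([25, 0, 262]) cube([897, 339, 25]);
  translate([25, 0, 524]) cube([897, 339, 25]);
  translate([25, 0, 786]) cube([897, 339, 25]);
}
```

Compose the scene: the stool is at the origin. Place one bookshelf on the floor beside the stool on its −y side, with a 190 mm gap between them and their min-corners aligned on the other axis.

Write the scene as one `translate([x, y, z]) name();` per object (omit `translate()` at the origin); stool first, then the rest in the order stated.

stool();
translate([0, -529, 0]) bookshelf();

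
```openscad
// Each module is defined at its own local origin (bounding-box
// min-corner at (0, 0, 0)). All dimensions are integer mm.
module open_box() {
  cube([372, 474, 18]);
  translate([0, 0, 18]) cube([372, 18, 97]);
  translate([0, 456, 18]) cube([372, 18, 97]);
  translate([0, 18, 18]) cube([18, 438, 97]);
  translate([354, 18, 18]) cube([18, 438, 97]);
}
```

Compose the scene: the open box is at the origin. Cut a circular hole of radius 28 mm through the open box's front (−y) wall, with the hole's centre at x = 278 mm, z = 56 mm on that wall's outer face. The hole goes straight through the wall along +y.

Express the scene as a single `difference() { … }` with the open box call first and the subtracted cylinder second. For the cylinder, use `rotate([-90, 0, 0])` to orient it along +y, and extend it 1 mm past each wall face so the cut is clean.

difference() {
  open_box();
  translate([278, -1, 56]) rotate([-90, 0, 0]) cylinder(h = 20, r = 28);
}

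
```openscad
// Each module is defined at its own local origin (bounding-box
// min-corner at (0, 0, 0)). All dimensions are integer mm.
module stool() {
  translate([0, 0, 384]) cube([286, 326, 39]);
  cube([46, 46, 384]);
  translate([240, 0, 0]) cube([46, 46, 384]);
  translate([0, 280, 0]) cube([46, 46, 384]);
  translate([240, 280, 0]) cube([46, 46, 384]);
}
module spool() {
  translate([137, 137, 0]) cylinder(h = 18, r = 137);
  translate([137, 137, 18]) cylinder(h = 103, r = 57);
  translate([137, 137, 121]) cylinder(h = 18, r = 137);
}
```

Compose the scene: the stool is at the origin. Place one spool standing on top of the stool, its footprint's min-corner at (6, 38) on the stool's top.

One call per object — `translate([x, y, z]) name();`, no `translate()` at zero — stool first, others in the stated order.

stool();
translate([6, 38, 423]) spool();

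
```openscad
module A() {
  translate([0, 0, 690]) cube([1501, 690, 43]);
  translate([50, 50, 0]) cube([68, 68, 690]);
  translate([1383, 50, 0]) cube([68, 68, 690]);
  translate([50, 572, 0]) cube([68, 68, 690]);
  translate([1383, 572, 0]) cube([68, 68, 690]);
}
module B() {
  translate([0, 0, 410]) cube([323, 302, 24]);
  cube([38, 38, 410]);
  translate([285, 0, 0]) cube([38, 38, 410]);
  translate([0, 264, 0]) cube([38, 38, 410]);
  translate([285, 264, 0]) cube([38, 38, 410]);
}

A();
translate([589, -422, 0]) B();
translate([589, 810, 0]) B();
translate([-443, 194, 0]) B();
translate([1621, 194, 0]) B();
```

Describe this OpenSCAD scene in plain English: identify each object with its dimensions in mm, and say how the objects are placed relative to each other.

A is a table with a 1501×690 mm rectangular top, 43 mm thick, top surface at z = 733 mm, supported by four 68×68 mm square legs, each inset 50 mm from the nearest pair of top edges, running from the floor.

B is a four-legged stool. The seat is a 323×302×24 mm slab whose top surface is at z = 434 mm; four square legs, each 38×38 mm in cross-section, run from the floor (z = 0) to the underside of the seat, each flush with a corner of the seat.

Four stools sit around the table at the −y, +y, −x, +x sides.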